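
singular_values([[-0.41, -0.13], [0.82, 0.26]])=[0.96, 0.0]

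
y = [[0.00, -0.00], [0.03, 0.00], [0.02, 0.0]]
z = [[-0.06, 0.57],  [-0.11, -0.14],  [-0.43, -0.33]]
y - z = [[0.06,-0.57],  [0.14,0.14],  [0.45,0.33]]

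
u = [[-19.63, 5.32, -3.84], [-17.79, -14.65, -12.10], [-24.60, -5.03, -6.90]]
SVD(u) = [[-0.45, 0.71, -0.54],  [-0.61, -0.69, -0.4],  [-0.66, 0.15, 0.74]] @ diag([39.476670330965646, 14.88365205762057, 2.010423091775271]) @ [[0.91,0.25,0.34], [-0.36,0.88,0.31], [-0.23,-0.4,0.89]]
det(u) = 1181.24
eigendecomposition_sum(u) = [[(-9.96+2.52j), 2.55+2.85j, -1.71+1.92j], [(-9.12-27.48j), -7.49+7.75j, (-5.73-4.41j)], [(-11.77-12.6j), -2.12+6.06j, -4.20-0.96j]] + [[(-9.96-2.52j), (2.55-2.85j), -1.71-1.92j], [(-9.12+27.48j), (-7.49-7.75j), (-5.73+4.41j)], [-11.77+12.60j, -2.12-6.06j, -4.20+0.96j]] + [[(0.3-0j), 0.22-0.00j, -0.42-0.00j], [(0.45-0j), (0.33-0j), (-0.64-0j)], [(-1.05+0j), (-0.78+0j), (1.5+0j)]]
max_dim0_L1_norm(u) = 62.02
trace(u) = -41.18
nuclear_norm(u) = 56.37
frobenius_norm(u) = 42.24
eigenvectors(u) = [[-0.02+0.29j,-0.02-0.29j,-0.25+0.00j], [-0.82+0.00j,-0.82-0.00j,(-0.38+0j)], [(-0.44+0.2j),(-0.44-0.2j),(0.89+0j)]]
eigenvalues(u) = [(-21.65+9.31j), (-21.65-9.31j), (2.13+0j)]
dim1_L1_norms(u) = [28.79, 44.54, 36.53]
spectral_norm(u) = 39.48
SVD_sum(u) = [[-16.11, -4.4, -6.12], [-21.65, -5.92, -8.22], [-23.46, -6.41, -8.91]] + [[-3.77, 9.28, 3.25], [3.68, -9.05, -3.17], [-0.81, 1.98, 0.69]] + [[0.25,0.44,-0.97], [0.18,0.32,-0.71], [-0.34,-0.60,1.32]]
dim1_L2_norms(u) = [20.7, 26.03, 26.04]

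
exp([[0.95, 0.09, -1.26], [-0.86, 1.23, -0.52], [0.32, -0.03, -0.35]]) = [[2.12, 0.29, -1.72], [-2.57, 3.3, 0.19], [0.45, -0.02, 0.48]]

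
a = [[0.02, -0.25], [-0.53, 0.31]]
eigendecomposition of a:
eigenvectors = [[-0.71, 0.42], [-0.7, -0.91]]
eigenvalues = [-0.23, 0.56]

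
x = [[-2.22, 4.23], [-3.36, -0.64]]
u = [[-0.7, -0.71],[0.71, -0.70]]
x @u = [[4.56, -1.38],  [1.90, 2.83]]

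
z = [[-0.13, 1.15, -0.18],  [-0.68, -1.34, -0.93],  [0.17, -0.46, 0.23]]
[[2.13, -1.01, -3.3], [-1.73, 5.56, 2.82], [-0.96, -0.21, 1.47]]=z @ [[-3.72, -1.58, 2.36], [1.75, -1.48, -2.73], [2.06, -2.69, -0.82]]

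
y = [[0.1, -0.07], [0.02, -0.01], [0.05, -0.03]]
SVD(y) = [[-0.89, 0.43], [-0.16, -0.62], [-0.42, -0.66]] @ diag([0.13703150354425853, 0.0047293801285006746]) @ [[-0.83, 0.56], [-0.56, -0.83]]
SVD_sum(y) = [[0.10, -0.07], [0.02, -0.01], [0.05, -0.03]] + [[-0.00, -0.00], [0.0, 0.00], [0.00, 0.00]]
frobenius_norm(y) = 0.14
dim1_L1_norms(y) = [0.17, 0.03, 0.08]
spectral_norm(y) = 0.14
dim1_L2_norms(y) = [0.12, 0.02, 0.06]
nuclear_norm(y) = 0.14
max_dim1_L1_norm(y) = 0.17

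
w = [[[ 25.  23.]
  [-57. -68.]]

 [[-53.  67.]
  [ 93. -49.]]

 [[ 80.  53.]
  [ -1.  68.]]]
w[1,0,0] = -53.0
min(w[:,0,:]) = -53.0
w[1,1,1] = -49.0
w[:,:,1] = [[23.0, -68.0], [67.0, -49.0], [53.0, 68.0]]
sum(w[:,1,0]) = 35.0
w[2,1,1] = 68.0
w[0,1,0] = -57.0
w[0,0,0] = 25.0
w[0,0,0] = 25.0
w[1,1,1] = -49.0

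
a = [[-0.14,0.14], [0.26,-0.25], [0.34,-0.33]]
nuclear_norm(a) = 0.63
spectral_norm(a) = 0.63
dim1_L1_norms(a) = [0.28, 0.51, 0.67]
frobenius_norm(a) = 0.63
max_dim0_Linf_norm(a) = 0.34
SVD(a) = [[-0.32, -0.87], [0.57, -0.49], [0.76, 0.01]] @ diag([0.6275256330840366, 0.003402913821881029]) @ [[0.72, -0.7], [-0.70, -0.72]]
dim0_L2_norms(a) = [0.45, 0.44]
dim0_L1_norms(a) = [0.74, 0.72]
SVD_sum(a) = [[-0.14, 0.14], [0.26, -0.25], [0.34, -0.33]] + [[0.0, 0.0], [0.00, 0.0], [-0.0, -0.00]]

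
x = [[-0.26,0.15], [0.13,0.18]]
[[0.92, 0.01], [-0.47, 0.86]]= x@[[-3.55, 1.93], [-0.02, 3.40]]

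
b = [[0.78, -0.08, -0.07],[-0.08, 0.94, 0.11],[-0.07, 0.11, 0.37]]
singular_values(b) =[1.0, 0.75, 0.34]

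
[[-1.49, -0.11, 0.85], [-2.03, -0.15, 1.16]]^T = [[-1.49, -2.03], [-0.11, -0.15], [0.85, 1.16]]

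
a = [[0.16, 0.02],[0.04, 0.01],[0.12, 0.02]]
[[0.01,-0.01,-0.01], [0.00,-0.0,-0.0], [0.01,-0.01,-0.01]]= a@[[0.06,-0.09,-0.08],[0.05,0.02,-0.09]]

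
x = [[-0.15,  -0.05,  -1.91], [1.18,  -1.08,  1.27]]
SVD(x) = [[-0.67, 0.74], [0.74, 0.67]] @ diag([2.5462253555762198, 1.1668489356470928]) @ [[0.38, -0.3, 0.87], [0.58, -0.65, -0.48]]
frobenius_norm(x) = 2.80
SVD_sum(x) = [[-0.65, 0.51, -1.49], [0.72, -0.57, 1.65]] + [[0.5,  -0.56,  -0.42], [0.46,  -0.51,  -0.38]]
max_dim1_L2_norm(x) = 2.04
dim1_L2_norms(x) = [1.92, 2.04]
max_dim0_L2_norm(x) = 2.29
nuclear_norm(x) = 3.71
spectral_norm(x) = 2.55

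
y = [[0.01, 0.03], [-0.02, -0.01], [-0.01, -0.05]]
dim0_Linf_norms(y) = [0.02, 0.05]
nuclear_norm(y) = 0.08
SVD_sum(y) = [[0.01, 0.03], [-0.0, -0.01], [-0.02, -0.05]] + [[0.0, -0.0], [-0.02, 0.00], [0.01, -0.00]]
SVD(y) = [[-0.51, 0.04], [0.25, -0.95], [0.82, 0.31]] @ diag([0.06173646811553812, 0.016988481527763045]) @ [[-0.3, -0.95], [0.95, -0.30]]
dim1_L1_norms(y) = [0.04, 0.03, 0.06]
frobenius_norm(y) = 0.06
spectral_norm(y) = 0.06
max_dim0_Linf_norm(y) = 0.05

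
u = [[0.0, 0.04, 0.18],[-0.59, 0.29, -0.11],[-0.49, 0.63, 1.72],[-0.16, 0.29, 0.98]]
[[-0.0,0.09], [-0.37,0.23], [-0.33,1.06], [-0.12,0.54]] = u @ [[0.75, -0.12], [0.22, 0.69], [-0.06, 0.33]]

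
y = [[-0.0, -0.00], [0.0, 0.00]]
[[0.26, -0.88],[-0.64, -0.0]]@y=[[0.0,0.00], [0.00,0.00]]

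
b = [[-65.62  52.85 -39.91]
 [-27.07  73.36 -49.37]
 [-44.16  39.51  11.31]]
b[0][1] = 52.85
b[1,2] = -49.37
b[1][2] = -49.37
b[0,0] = -65.62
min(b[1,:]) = -49.37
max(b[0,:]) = 52.85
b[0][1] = 52.85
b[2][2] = 11.31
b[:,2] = [-39.91, -49.37, 11.31]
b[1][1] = 73.36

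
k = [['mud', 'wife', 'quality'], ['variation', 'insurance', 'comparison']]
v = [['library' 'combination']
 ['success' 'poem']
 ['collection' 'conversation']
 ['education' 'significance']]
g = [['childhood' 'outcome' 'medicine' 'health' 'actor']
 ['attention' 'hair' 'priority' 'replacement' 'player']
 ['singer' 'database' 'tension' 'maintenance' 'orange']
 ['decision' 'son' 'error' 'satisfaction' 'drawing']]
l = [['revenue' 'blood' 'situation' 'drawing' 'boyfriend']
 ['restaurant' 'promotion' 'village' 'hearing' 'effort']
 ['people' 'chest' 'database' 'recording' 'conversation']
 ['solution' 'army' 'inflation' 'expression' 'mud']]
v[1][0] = 'success'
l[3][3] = 'expression'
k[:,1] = ['wife', 'insurance']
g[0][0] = 'childhood'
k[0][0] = 'mud'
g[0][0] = 'childhood'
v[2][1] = 'conversation'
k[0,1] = 'wife'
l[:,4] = ['boyfriend', 'effort', 'conversation', 'mud']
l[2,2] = 'database'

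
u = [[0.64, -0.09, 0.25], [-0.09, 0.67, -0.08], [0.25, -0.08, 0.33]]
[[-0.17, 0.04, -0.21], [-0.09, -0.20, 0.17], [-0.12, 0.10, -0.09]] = u @ [[-0.19, -0.09, -0.3],[-0.19, -0.27, 0.21],[-0.27, 0.31, 0.02]]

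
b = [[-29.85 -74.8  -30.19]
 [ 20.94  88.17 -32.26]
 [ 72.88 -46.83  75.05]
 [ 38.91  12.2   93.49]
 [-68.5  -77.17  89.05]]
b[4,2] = 89.05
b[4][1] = -77.17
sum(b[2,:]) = 101.1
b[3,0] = 38.91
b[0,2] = -30.19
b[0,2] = -30.19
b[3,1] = 12.2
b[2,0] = 72.88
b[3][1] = 12.2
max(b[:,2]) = 93.49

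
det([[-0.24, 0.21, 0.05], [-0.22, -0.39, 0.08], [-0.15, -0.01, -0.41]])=-0.063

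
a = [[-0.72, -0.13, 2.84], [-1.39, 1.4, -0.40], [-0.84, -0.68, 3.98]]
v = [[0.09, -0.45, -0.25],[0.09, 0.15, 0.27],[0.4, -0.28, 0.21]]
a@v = [[1.06, -0.49, 0.74], [-0.16, 0.95, 0.64], [1.46, -0.84, 0.86]]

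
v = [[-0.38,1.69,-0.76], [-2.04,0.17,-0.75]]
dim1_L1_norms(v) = [2.83, 2.96]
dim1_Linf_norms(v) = [1.69, 2.04]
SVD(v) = [[-0.58, -0.82], [-0.82, 0.58]] @ diag([2.4291005470045404, 1.5590287144700838]) @ [[0.78, -0.46, 0.43],[-0.55, -0.82, 0.12]]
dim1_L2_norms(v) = [1.89, 2.18]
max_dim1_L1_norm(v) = 2.96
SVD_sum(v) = [[-1.09, 0.64, -0.60], [-1.54, 0.91, -0.86]] + [[0.71, 1.05, -0.16], [-0.5, -0.74, 0.11]]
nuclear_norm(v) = 3.99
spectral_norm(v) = 2.43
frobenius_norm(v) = 2.89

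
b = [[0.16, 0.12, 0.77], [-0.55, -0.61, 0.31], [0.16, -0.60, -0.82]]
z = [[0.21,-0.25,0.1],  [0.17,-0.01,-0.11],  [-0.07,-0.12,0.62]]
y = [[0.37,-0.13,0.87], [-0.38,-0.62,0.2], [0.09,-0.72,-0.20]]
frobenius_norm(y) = 1.43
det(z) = 0.02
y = z + b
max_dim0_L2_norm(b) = 1.17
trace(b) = -1.27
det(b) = 0.39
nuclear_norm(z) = 1.09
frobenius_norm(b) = 1.57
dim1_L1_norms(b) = [1.05, 1.47, 1.58]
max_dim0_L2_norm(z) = 0.64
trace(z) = 0.82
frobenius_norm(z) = 0.75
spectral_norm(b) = 1.25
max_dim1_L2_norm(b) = 1.03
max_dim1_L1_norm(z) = 0.81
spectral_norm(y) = 0.99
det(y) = 0.39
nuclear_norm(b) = 2.49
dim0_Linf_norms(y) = [0.38, 0.72, 0.87]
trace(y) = -0.45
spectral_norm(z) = 0.66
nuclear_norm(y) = 2.35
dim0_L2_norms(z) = [0.28, 0.28, 0.64]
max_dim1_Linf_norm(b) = 0.82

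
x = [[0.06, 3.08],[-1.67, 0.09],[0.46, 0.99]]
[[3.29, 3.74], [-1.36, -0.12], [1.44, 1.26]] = x @ [[0.87, 0.14], [1.05, 1.21]]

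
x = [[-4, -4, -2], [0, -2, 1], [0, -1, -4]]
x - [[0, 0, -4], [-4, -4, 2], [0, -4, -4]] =[[-4, -4, 2], [4, 2, -1], [0, 3, 0]]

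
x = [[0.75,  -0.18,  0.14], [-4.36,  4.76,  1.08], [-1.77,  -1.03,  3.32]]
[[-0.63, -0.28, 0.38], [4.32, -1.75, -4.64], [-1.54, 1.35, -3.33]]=x @ [[-0.60, -0.54, 0.59],[0.50, -0.83, -0.26],[-0.63, -0.14, -0.77]]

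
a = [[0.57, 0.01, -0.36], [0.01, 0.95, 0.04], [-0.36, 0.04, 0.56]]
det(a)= 0.179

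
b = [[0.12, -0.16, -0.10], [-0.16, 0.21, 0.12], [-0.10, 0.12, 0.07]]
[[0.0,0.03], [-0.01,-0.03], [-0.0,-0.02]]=b@ [[0.02, 0.10], [0.03, 0.17], [-0.07, -0.41]]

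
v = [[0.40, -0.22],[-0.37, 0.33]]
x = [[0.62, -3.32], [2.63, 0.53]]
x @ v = [[1.48, -1.23], [0.86, -0.40]]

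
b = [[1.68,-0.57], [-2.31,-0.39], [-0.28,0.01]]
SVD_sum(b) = [[1.68, -0.01], [-2.31, 0.02], [-0.28, 0.00]] + [[-0.00, -0.56], [-0.00, -0.41], [0.00, 0.01]]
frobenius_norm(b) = 2.95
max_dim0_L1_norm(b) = 4.27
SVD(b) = [[-0.59, -0.81], [0.8, -0.59], [0.1, 0.01]] @ diag([2.870079476725619, 0.6903939435412214]) @ [[-1.00, 0.01],[0.01, 1.0]]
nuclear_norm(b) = 3.56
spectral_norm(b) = 2.87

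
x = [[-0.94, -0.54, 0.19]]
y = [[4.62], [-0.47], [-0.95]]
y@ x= [[-4.34, -2.49, 0.88], [0.44, 0.25, -0.09], [0.89, 0.51, -0.18]]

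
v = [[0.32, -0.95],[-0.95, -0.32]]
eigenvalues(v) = [1.0, -1.0]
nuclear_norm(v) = 2.00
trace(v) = 0.00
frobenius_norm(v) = 1.42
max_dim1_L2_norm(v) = 1.0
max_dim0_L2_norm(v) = 1.0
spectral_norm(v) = 1.00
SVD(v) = [[0.95, -0.32], [0.32, 0.95]] @ diag([1.0024470060806208, 1.0024470060806205]) @ [[-0.00, -1.00], [-1.00, -0.00]]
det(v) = -1.00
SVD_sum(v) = [[0.00, -0.95],[0.00, -0.32]] + [[0.32, 0.0], [-0.95, 0.00]]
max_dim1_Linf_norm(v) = 0.95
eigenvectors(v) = [[0.81,  0.58], [-0.58,  0.81]]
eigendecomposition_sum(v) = [[0.66, -0.48], [-0.47, 0.34]] + [[-0.34,-0.48], [-0.48,-0.66]]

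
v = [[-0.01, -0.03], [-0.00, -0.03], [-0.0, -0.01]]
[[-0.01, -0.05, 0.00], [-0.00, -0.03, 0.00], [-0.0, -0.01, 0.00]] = v @ [[0.85, 2.02, -0.17], [0.07, 1.03, -0.08]]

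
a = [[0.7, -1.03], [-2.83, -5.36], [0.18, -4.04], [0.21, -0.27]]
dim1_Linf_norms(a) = [1.03, 5.36, 4.04, 0.27]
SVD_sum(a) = [[-0.24,-0.73], [-1.85,-5.68], [-1.17,-3.60], [-0.06,-0.18]] + [[0.94, -0.30], [-0.98, 0.32], [1.35, -0.44], [0.27, -0.09]]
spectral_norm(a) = 7.12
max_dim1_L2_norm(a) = 6.06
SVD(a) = [[-0.11, 0.48], [-0.84, -0.51], [-0.53, 0.70], [-0.03, 0.14]] @ diag([7.115127666650314, 2.0335580363656365]) @ [[0.31, 0.95], [0.95, -0.31]]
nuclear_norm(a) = 9.15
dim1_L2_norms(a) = [1.25, 6.06, 4.04, 0.34]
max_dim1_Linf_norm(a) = 5.36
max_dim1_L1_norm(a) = 8.19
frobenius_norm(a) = 7.40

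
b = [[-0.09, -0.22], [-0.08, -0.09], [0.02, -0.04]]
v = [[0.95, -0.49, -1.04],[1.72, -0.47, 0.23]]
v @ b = [[-0.07, -0.12], [-0.11, -0.35]]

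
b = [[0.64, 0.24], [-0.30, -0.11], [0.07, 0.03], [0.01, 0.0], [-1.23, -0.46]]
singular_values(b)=[1.52, 0.01]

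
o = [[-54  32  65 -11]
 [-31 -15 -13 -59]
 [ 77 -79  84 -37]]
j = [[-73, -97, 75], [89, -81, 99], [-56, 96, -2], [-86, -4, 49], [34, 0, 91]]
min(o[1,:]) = -59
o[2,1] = -79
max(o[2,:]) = 84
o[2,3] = -37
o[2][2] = 84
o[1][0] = -31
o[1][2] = -13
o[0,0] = -54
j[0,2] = 75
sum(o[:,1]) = -62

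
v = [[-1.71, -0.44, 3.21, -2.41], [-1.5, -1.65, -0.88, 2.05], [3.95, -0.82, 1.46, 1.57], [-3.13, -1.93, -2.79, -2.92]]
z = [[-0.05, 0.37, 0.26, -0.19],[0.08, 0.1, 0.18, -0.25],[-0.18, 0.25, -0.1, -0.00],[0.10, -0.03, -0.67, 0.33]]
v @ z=[[-0.77, 0.20, 0.77, -0.36], [0.31, -1.00, -1.97, 1.37], [-0.37, 1.70, -0.32, -0.03], [0.21, -1.96, 1.07, 0.11]]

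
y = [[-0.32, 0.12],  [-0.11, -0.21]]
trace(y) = -0.53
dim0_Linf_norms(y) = [0.32, 0.21]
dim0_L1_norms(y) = [0.43, 0.33]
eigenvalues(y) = [(-0.26+0.1j), (-0.26-0.1j)]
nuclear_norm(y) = 0.58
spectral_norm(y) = 0.34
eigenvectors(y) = [[0.72+0.00j, (0.72-0j)],[0.33+0.61j, 0.33-0.61j]]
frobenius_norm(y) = 0.42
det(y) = 0.08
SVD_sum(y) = [[-0.33, 0.08],[-0.05, 0.01]] + [[0.01, 0.04],  [-0.06, -0.22]]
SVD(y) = [[-0.99,-0.16], [-0.16,0.99]] @ diag([0.34410394159902213, 0.23365033142714947]) @ [[0.97, -0.25], [-0.25, -0.97]]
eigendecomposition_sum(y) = [[-0.16-0.02j,0.06+0.16j], [(-0.05-0.14j),-0.10+0.12j]] + [[-0.16+0.02j, 0.06-0.16j], [(-0.05+0.14j), (-0.11-0.12j)]]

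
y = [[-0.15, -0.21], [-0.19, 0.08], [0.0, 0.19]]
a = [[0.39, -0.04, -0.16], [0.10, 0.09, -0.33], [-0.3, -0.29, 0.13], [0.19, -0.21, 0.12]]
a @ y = [[-0.05, -0.12], [-0.03, -0.08], [0.10, 0.06], [0.01, -0.03]]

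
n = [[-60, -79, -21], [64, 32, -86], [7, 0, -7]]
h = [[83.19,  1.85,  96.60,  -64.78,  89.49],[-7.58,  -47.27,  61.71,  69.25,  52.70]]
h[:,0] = [83.19, -7.58]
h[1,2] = 61.71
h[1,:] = [-7.58, -47.27, 61.71, 69.25, 52.7]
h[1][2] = 61.71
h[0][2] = 96.6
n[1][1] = 32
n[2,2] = -7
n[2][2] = -7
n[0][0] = -60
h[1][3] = 69.25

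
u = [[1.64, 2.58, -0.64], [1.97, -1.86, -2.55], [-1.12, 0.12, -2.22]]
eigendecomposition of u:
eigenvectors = [[(0.88+0j), (0.41+0.17j), (0.41-0.17j)],[(0.44+0j), (-0.76+0j), (-0.76-0j)],[(-0.18+0j), (0.05+0.47j), (0.05-0.47j)]]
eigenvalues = [(3.07+0j), (-2.75+1.12j), (-2.75-1.12j)]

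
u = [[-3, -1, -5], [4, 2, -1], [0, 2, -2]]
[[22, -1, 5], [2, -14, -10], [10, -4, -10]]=u@[[-1, -3, 0], [1, 0, -5], [-4, 2, 0]]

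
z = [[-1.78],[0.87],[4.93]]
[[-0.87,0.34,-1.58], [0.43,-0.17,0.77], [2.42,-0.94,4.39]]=z @ [[0.49, -0.19, 0.89]]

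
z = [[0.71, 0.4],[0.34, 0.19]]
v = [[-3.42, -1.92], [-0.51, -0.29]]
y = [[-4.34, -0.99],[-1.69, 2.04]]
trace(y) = -2.30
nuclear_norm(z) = 0.90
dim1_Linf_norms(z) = [0.71, 0.34]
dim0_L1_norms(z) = [1.05, 0.59]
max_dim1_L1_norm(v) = 5.34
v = y @ z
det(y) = -10.53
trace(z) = 0.90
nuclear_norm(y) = 6.92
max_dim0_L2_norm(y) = 4.66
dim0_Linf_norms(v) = [3.42, 1.92]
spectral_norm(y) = 4.66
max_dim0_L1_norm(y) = 6.03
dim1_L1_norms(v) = [5.34, 0.8]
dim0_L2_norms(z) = [0.79, 0.44]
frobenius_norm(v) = 3.97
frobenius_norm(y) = 5.18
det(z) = -0.00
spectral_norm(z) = 0.90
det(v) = 0.01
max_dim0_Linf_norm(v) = 3.42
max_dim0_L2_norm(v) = 3.46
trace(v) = -3.71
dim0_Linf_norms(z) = [0.71, 0.4]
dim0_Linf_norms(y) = [4.34, 2.04]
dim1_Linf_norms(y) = [4.34, 2.04]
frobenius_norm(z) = 0.90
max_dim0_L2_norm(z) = 0.79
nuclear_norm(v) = 3.97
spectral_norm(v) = 3.97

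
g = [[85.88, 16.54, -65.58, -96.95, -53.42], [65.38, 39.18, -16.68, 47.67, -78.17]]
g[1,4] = -78.17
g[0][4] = -53.42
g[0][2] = -65.58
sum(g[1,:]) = 57.38000000000001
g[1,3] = 47.67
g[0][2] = -65.58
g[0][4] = -53.42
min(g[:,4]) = -78.17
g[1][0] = 65.38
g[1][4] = -78.17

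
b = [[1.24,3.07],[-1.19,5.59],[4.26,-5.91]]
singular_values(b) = [9.35, 3.04]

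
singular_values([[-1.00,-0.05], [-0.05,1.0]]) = [1.0, 1.0]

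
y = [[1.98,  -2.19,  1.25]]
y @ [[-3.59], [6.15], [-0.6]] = [[-21.33]]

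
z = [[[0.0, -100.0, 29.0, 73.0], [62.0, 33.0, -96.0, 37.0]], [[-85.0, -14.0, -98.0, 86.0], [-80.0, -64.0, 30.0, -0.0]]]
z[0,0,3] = 73.0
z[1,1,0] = -80.0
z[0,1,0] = 62.0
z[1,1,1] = -64.0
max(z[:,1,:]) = 62.0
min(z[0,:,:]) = -100.0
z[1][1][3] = -0.0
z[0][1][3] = 37.0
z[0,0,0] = 0.0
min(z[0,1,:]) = -96.0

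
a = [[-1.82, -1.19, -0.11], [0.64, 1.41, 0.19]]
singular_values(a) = [2.58, 0.71]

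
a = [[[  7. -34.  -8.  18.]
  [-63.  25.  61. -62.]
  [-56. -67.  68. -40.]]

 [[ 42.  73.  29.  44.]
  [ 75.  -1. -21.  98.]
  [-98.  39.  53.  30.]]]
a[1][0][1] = 73.0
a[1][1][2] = -21.0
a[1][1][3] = 98.0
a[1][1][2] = -21.0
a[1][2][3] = 30.0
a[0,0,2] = -8.0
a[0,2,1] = -67.0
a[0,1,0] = -63.0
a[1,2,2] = 53.0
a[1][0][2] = 29.0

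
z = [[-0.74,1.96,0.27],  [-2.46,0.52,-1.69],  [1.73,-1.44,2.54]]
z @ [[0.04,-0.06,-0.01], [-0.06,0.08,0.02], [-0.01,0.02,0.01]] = [[-0.15, 0.21, 0.05],[-0.11, 0.16, 0.02],[0.13, -0.17, -0.02]]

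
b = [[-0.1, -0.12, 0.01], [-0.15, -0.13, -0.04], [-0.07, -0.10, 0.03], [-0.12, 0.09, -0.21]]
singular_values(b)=[0.29, 0.26, 0.01]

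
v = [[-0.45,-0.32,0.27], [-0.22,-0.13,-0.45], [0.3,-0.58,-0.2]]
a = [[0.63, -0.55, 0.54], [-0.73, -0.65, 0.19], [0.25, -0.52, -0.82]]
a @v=[[-0.0, -0.44, 0.31],[0.53, 0.21, 0.06],[-0.24, 0.46, 0.47]]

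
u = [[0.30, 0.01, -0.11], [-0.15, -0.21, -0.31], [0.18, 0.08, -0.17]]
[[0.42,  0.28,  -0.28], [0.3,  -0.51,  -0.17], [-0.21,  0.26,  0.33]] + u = [[0.72,0.29,-0.39],[0.15,-0.72,-0.48],[-0.03,0.34,0.16]]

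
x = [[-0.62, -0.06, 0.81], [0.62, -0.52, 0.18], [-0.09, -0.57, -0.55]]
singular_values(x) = [1.16, 0.77, 0.65]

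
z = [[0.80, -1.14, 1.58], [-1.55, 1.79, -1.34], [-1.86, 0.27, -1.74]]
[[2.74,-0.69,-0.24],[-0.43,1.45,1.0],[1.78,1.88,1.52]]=z @ [[-3.49,-1.06,-1.10], [-1.40,-0.08,-0.19], [2.49,0.04,0.27]]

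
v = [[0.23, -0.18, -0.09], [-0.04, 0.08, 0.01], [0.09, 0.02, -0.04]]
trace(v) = 0.27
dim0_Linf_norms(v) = [0.23, 0.18, 0.09]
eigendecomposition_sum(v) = [[(0.21-0j),-0.24-0.00j,-0.08+0.00j], [-0.05+0.00j,(0.05+0j),(0.02-0j)], [(0.06-0j),-0.07-0.00j,(-0.02+0j)]] + [[0.01-0.01j, 0.03-0.03j, -0.01+0.01j], [-0j, (0.01-0.01j), -0.00+0.00j], [(0.01-0.02j), 0.05-0.06j, (-0.01+0.03j)]] + [[0.01+0.01j, (0.03+0.03j), (-0.01-0.01j)], [0.00+0.00j, 0.01+0.01j, (-0-0j)], [0.01+0.02j, 0.05+0.06j, (-0.01-0.03j)]]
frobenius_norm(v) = 0.33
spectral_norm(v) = 0.32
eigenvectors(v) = [[-0.94+0.00j, -0.48-0.08j, -0.48+0.08j], [(0.21+0j), (-0.15-0.07j), -0.15+0.07j], [(-0.28+0j), -0.86+0.00j, -0.86-0.00j]]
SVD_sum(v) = [[0.23, -0.18, -0.09], [-0.06, 0.05, 0.02], [0.05, -0.04, -0.02]] + [[-0.00,-0.0,0.0],  [0.02,0.03,-0.01],  [0.04,0.06,-0.02]] + [[-0.0,-0.00,-0.00],  [-0.00,-0.00,-0.0],  [0.0,0.0,0.0]]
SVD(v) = [[-0.95, 0.07, -0.32], [0.25, -0.50, -0.83], [-0.21, -0.86, 0.46]] @ diag([0.32318195271076416, 0.08454548523983617, 0.0023422996430839537]) @ [[-0.76, 0.57, 0.30], [-0.51, -0.82, 0.28], [0.4, 0.06, 0.91]]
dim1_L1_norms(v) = [0.5, 0.13, 0.15]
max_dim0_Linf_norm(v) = 0.23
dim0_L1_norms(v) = [0.36, 0.28, 0.14]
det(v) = 0.00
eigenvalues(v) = [(0.24+0j), (0.01+0.01j), (0.01-0.01j)]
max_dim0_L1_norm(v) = 0.36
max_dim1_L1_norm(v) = 0.5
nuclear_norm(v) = 0.41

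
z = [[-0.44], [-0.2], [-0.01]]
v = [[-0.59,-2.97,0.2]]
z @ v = [[0.26, 1.31, -0.09], [0.12, 0.59, -0.04], [0.01, 0.03, -0.00]]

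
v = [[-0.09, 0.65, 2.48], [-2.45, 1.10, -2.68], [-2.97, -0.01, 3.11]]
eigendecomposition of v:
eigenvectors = [[-0.16-0.45j, (-0.16+0.45j), 0.09+0.00j],  [0.78+0.00j, (0.78-0j), (-0.94+0j)],  [(0.21-0.36j), 0.21+0.36j, (0.34+0j)]]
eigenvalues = [(0.91+2.64j), (0.91-2.64j), (2.31+0j)]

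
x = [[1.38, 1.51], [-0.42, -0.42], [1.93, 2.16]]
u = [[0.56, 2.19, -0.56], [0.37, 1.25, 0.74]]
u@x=[[-1.23, -1.28], [1.41, 1.63]]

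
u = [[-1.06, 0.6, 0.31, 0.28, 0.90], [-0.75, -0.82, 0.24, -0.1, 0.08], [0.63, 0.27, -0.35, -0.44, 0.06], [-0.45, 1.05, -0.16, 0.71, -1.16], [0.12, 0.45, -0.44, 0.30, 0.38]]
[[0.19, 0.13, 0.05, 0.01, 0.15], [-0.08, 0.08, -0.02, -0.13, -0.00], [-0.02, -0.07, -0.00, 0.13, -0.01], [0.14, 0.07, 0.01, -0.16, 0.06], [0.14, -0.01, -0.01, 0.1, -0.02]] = u @ [[-0.04, -0.12, 0.00, 0.11, -0.07], [0.1, 0.01, 0.04, 0.06, 0.1], [-0.08, -0.01, 0.06, -0.05, 0.08], [0.13, 0.0, -0.02, -0.04, -0.07], [0.08, -0.0, 0.01, 0.13, 0.01]]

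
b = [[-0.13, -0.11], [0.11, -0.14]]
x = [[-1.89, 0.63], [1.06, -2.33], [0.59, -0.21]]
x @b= [[0.32, 0.12], [-0.39, 0.21], [-0.10, -0.04]]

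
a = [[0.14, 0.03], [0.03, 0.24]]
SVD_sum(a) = [[0.02, 0.06],[0.06, 0.23]] + [[0.12, -0.03],[-0.03, 0.01]]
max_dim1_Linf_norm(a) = 0.24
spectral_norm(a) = 0.25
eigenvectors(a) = [[-0.96,-0.27], [0.27,-0.96]]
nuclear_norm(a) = 0.38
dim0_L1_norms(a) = [0.17, 0.27]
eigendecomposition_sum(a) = [[0.12, -0.03], [-0.03, 0.01]] + [[0.02, 0.06], [0.06, 0.23]]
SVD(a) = [[0.27,0.96], [0.96,-0.27]] @ diag([0.24830951894845302, 0.131690481051547]) @ [[0.27,  0.96], [0.96,  -0.27]]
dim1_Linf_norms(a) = [0.14, 0.24]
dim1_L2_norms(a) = [0.14, 0.24]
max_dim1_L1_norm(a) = 0.27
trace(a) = 0.38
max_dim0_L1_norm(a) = 0.27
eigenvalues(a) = [0.13, 0.25]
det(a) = 0.03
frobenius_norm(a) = 0.28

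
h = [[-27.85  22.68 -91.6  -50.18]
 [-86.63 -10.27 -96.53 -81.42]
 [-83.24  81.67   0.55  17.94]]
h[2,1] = 81.67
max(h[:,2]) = 0.55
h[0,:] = [-27.85, 22.68, -91.6, -50.18]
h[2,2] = 0.55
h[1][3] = -81.42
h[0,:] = [-27.85, 22.68, -91.6, -50.18]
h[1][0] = -86.63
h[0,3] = -50.18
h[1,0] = -86.63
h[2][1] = 81.67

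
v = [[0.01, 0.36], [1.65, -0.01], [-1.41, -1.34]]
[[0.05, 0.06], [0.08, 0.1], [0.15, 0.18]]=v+[[0.04,-0.3], [-1.57,0.11], [1.56,1.52]]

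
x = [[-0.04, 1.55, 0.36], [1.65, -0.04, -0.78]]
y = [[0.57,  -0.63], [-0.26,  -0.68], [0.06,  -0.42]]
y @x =[[-1.06, 0.91, 0.70], [-1.11, -0.38, 0.44], [-0.7, 0.11, 0.35]]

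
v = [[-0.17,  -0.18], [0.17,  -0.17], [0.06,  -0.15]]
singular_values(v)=[0.29, 0.24]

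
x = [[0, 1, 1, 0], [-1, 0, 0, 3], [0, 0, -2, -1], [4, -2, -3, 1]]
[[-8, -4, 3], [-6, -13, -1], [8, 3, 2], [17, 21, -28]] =x@[[0, 4, -5], [-5, -4, 3], [-3, 0, 0], [-2, -3, -2]]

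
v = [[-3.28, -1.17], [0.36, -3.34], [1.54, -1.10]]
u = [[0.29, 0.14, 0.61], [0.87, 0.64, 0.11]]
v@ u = [[-1.97, -1.21, -2.13], [-2.80, -2.09, -0.15], [-0.51, -0.49, 0.82]]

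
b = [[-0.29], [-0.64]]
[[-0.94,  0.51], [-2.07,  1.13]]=b@ [[3.24, -1.77]]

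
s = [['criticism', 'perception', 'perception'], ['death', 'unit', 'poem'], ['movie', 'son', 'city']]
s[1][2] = 'poem'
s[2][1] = 'son'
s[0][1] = 'perception'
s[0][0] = 'criticism'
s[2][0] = 'movie'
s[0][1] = 'perception'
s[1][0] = 'death'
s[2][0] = 'movie'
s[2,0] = 'movie'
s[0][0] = 'criticism'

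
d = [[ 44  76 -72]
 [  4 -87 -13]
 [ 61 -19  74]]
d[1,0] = 4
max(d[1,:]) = 4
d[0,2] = -72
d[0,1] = 76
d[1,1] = -87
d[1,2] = -13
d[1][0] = 4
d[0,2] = -72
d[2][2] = 74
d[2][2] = 74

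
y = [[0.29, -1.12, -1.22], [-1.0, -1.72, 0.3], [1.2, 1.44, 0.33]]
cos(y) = [[1.15, 0.19, 0.59], [-0.64, -0.63, -0.37], [0.16, 1.24, 1.42]]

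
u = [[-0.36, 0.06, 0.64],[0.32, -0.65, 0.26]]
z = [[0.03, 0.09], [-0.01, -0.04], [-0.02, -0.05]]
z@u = [[0.02, -0.06, 0.04], [-0.01, 0.03, -0.02], [-0.01, 0.03, -0.03]]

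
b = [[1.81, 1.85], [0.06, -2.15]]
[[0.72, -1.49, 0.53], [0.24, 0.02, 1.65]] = b @ [[0.50, -0.79, 1.05], [-0.10, -0.03, -0.74]]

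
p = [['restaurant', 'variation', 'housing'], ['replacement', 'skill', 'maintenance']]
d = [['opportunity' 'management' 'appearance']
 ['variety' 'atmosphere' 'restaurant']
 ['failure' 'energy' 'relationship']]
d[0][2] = 'appearance'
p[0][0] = 'restaurant'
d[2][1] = 'energy'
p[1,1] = 'skill'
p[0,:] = ['restaurant', 'variation', 'housing']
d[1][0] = 'variety'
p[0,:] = ['restaurant', 'variation', 'housing']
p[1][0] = 'replacement'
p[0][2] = 'housing'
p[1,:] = ['replacement', 'skill', 'maintenance']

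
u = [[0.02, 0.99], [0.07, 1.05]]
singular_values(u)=[1.44, 0.03]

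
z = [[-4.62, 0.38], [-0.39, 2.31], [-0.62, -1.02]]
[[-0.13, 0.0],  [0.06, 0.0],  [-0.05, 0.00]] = z @[[0.03, -0.0], [0.03, -0.0]]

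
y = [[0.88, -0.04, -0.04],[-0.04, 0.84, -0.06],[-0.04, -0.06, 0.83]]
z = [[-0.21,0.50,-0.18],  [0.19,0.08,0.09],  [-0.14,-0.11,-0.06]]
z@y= [[-0.2, 0.44, -0.17], [0.16, 0.05, 0.06], [-0.12, -0.08, -0.04]]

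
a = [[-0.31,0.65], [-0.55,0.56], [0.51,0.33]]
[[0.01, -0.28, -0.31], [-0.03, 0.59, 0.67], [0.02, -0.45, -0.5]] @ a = [[-0.01, -0.25], [0.03, 0.53], [-0.01, -0.4]]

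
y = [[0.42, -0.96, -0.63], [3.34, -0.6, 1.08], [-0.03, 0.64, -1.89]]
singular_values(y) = [3.67, 1.91, 1.02]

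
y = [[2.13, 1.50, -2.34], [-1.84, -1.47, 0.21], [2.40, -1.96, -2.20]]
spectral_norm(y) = 4.78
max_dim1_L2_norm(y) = 3.8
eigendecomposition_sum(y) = [[1.11+1.02j, 1.13-0.59j, -0.96-0.06j], [(-0.85+0.07j), (-0.19+0.7j), (0.4-0.38j)], [(1.33-0.36j), (0.1-1.17j), (-0.52+0.72j)]] + [[(1.11-1.02j), (1.13+0.59j), (-0.96+0.06j)], [-0.85-0.07j, -0.19-0.70j, (0.4+0.38j)], [1.33+0.36j, 0.10+1.17j, (-0.52-0.72j)]] + [[(-0.09-0j), (-0.76-0j), -0.41+0.00j],[(-0.13-0j), (-1.09-0j), (-0.59+0j)],[(-0.26-0j), -2.15-0.00j, -1.16+0.00j]]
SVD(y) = [[-0.67,-0.45,0.6], [0.33,0.54,0.78], [-0.66,0.72,-0.21]] @ diag([4.777478017515783, 2.9006332262790653, 1.0279740652172884]) @ [[-0.76, -0.04, 0.65], [-0.07, -0.99, -0.15], [-0.65, 0.16, -0.75]]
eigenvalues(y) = [(0.4+2.43j), (0.4-2.43j), (-2.34+0j)]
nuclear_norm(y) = 8.71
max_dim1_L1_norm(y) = 6.56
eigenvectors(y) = [[-0.68+0.00j, (-0.68-0j), (0.3+0j)], [0.26-0.28j, (0.26+0.28j), (0.43+0j)], [-0.33+0.53j, (-0.33-0.53j), (0.85+0j)]]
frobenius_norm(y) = 5.68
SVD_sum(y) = [[2.43, 0.13, -2.07], [-1.21, -0.06, 1.03], [2.41, 0.13, -2.06]] + [[0.09, 1.27, 0.19], [-0.11, -1.53, -0.23], [-0.15, -2.05, -0.31]] + [[-0.39, 0.10, -0.46], [-0.51, 0.13, -0.6], [0.14, -0.03, 0.16]]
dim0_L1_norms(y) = [6.37, 4.93, 4.75]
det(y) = -14.25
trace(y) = -1.54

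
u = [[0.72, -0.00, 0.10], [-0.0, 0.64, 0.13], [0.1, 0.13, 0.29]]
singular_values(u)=[0.75, 0.67, 0.23]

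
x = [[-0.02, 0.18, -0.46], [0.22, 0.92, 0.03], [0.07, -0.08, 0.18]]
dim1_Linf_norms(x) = [0.46, 0.92, 0.18]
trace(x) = 1.08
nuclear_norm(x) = 1.52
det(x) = 0.03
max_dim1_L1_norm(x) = 1.17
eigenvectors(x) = [[-0.21+0.00j,-0.89+0.00j,(-0.89-0j)], [-0.97+0.00j,0.21+0.03j,(0.21-0.03j)], [(0.08+0j),(0.23+0.32j),0.23-0.32j]]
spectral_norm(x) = 0.97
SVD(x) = [[0.22, -0.9, 0.38], [0.97, 0.23, -0.01], [-0.08, 0.37, 0.92]] @ diag([0.966160468286029, 0.4970191773032141, 0.057496842645124786]) @ [[0.21, 0.97, -0.09], [0.19, 0.05, 0.98], [0.96, -0.22, -0.18]]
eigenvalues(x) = [(0.97+0j), (0.06+0.16j), (0.06-0.16j)]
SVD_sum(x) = [[0.04, 0.21, -0.02], [0.2, 0.91, -0.08], [-0.02, -0.08, 0.01]] + [[-0.09,-0.02,-0.44], [0.02,0.01,0.11], [0.04,0.01,0.18]] + [[0.02, -0.0, -0.0], [-0.0, 0.00, 0.0], [0.05, -0.01, -0.01]]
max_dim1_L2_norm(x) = 0.95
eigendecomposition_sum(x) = [[(0.04+0j), 0.20-0.00j, (-0.02+0j)], [0.20+0.00j, (0.92-0j), (-0.08+0j)], [-0.02+0.00j, (-0.08+0j), (0.01+0j)]] + [[(-0.03+0.1j), -0.01-0.01j, -0.22+0.08j], [(0.01-0.02j), 0j, 0.06-0.01j], [0.04-0.01j, (-0+0.01j), 0.09+0.06j]] + [[-0.03-0.10j, (-0.01+0.01j), -0.22-0.08j], [0.01+0.02j, 0.00-0.00j, 0.06+0.01j], [0.04+0.01j, (-0-0.01j), 0.09-0.06j]]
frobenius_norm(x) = 1.09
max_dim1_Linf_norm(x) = 0.92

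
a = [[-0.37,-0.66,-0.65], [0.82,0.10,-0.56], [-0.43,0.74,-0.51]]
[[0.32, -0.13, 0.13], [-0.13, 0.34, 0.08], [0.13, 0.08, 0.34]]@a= [[-0.28, -0.13, -0.20], [0.29, 0.18, -0.15], [-0.13, 0.17, -0.3]]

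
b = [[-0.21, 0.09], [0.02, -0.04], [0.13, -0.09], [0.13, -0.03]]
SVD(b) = [[-0.74, -0.14], [0.11, -0.58], [0.51, -0.56], [0.42, 0.57]] @ diag([0.30772819971497467, 0.04799328182340427]) @ [[0.91, -0.42],[0.42, 0.91]]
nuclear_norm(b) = 0.36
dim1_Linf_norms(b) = [0.21, 0.04, 0.13, 0.13]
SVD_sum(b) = [[-0.21, 0.1], [0.03, -0.01], [0.14, -0.07], [0.12, -0.05]] + [[-0.00, -0.01], [-0.01, -0.03], [-0.01, -0.02], [0.01, 0.02]]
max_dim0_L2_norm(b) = 0.28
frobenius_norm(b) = 0.31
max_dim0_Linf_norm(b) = 0.21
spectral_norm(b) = 0.31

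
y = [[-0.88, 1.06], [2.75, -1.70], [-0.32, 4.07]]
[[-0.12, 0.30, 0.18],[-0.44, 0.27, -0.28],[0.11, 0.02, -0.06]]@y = [[0.87, 0.1], [1.22, -2.07], [-0.02, -0.16]]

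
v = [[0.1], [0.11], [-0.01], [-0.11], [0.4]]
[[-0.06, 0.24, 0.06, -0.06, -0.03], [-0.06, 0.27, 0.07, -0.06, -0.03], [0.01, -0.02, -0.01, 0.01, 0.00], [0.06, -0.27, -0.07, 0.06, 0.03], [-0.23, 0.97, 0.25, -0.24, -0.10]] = v @[[-0.58, 2.42, 0.62, -0.59, -0.26]]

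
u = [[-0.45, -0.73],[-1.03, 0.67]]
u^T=[[-0.45, -1.03], [-0.73, 0.67]]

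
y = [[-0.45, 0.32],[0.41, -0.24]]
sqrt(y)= [[(0.06+0.54j), 0.08-0.36j], [0.10-0.46j, 0.11+0.31j]]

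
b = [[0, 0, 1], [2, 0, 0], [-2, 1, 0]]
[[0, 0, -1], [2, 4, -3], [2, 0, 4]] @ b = [[2, -1, 0], [14, -3, 2], [-8, 4, 2]]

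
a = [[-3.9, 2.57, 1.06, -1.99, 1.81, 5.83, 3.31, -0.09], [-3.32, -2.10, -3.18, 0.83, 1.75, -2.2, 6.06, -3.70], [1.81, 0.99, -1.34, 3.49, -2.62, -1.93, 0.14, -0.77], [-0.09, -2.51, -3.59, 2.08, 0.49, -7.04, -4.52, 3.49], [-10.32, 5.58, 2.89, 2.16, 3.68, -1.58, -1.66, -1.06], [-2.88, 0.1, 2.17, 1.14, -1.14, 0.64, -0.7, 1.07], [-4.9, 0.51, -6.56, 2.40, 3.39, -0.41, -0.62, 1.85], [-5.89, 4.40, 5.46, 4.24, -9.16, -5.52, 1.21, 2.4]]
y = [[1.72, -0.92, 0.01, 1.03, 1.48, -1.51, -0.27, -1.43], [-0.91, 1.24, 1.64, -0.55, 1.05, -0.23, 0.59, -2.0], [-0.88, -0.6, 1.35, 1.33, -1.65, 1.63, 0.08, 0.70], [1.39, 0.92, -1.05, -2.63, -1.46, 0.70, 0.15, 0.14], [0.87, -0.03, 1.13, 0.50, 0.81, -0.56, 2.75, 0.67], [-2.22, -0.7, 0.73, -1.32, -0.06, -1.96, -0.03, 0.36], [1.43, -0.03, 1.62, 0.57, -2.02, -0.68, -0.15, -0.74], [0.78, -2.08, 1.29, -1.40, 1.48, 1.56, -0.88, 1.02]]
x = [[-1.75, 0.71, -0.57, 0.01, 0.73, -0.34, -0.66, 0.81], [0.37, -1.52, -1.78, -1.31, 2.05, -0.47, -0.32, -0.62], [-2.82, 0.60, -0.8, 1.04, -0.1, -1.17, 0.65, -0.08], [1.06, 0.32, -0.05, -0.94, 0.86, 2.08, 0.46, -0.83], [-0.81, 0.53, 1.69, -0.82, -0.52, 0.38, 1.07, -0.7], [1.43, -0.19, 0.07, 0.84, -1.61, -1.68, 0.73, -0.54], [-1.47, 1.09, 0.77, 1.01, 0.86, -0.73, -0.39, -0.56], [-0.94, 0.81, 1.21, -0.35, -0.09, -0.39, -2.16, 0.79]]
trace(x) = -6.81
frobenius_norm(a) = 28.20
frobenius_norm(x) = 8.28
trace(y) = 1.40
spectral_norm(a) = 17.24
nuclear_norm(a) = 65.09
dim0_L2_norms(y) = [3.85, 2.9, 3.42, 3.79, 3.88, 3.54, 2.97, 2.95]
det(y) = 3254.19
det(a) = -496592.18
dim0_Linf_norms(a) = [10.32, 5.58, 6.56, 4.24, 9.16, 7.04, 6.06, 3.7]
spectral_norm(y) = 4.54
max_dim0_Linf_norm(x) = 2.82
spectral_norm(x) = 5.03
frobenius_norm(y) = 9.72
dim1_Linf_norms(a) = [5.83, 6.06, 3.49, 7.04, 10.32, 2.88, 6.56, 9.16]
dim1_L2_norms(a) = [8.67, 9.2, 5.43, 10.29, 13.06, 4.2, 9.41, 14.95]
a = y @ x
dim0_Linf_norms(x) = [2.82, 1.52, 1.78, 1.31, 2.05, 2.08, 2.16, 0.83]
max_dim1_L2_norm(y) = 3.87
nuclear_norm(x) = 19.89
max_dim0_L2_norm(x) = 4.25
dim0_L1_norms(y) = [10.2, 6.52, 8.82, 9.33, 10.01, 8.83, 4.9, 7.06]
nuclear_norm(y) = 25.75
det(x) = -152.48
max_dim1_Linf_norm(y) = 2.75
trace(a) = 0.84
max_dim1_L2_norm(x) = 3.5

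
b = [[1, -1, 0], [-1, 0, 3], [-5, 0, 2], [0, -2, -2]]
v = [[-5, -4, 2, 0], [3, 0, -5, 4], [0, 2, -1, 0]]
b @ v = [[-8, -4, 7, -4], [5, 10, -5, 0], [25, 24, -12, 0], [-6, -4, 12, -8]]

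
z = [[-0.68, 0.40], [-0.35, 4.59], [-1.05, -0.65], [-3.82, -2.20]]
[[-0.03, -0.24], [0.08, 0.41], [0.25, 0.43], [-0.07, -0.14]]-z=[[0.65, -0.64], [0.43, -4.18], [1.3, 1.08], [3.75, 2.06]]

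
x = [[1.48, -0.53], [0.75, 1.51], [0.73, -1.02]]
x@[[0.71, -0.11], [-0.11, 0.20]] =[[1.11, -0.27], [0.37, 0.22], [0.63, -0.28]]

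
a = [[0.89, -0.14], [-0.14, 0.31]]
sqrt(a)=[[0.94, -0.09], [-0.09, 0.55]]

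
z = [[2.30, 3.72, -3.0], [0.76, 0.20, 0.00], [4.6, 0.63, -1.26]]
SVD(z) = [[-0.75,0.66,-0.01],[-0.10,-0.13,-0.99],[-0.65,-0.74,0.16]] @ diag([6.553807792772624, 2.9815326534630553, 0.22037797468522083]) @ [[-0.73, -0.49, 0.47], [-0.67, 0.66, -0.35], [-0.14, -0.57, -0.81]]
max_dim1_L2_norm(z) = 5.3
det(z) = 4.31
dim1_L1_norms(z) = [9.02, 0.96, 6.49]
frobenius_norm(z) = 7.20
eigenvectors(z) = [[(0.26+0.5j), 0.26-0.50j, -0.24+0.00j], [0.14-0.06j, (0.14+0.06j), -0.54+0.00j], [(0.81+0j), (0.81-0j), (-0.81+0j)]]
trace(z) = 1.24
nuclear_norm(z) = 9.76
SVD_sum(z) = [[3.61,2.42,-2.31],[0.48,0.32,-0.31],[3.13,2.10,-2.01]] + [[-1.31, 1.29, -0.69], [0.25, -0.25, 0.13], [1.47, -1.45, 0.77]] + [[0.00, 0.00, 0.0], [0.03, 0.12, 0.18], [-0.00, -0.02, -0.03]]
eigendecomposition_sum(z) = [[(1.13+1.16j), (1.69-1.08j), -1.46+0.37j], [(0.33-0.29j), (-0.27-0.48j), (0.08+0.4j)], [2.23-0.65j, (-0.24-2.87j), (-0.51+2.1j)]] + [[(1.13-1.16j), (1.69+1.08j), -1.46-0.37j], [(0.33+0.29j), -0.27+0.48j, (0.08-0.4j)], [(2.23+0.65j), (-0.24+2.87j), -0.51-2.10j]] + [[0.04+0.00j, (0.34-0j), (-0.07+0j)], [(0.1+0j), (0.74-0j), (-0.16+0j)], [0.14+0.00j, 1.11-0.00j, -0.24+0.00j]]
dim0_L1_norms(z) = [7.66, 4.55, 4.26]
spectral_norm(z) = 6.55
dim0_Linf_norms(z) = [4.6, 3.72, 3.0]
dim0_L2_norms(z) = [5.2, 3.78, 3.25]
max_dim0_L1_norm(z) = 7.66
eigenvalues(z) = [(0.35+2.79j), (0.35-2.79j), (0.54+0j)]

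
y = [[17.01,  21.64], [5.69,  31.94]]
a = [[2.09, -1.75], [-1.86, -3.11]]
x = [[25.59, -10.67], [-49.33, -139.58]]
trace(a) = -1.02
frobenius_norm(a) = 4.53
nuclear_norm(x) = 175.73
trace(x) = -113.99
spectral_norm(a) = 3.68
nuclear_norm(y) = 51.48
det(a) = -9.75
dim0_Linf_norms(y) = [17.01, 31.94]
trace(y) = 48.95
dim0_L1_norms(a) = [3.95, 4.86]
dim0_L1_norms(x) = [74.92, 150.25]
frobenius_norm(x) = 150.61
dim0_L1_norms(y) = [22.7, 53.58]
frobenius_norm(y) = 42.55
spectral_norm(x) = 148.05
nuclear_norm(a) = 6.33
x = a @ y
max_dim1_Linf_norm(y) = 31.94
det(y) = 420.17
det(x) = -4098.20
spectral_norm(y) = 41.31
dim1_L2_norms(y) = [27.53, 32.44]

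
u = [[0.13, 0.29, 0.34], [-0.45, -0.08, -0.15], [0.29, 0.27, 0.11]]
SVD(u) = [[-0.57, -0.75, -0.35], [0.61, -0.66, 0.44], [-0.56, 0.04, 0.83]] @ diag([0.7137959062660963, 0.3020903132549338, 0.1278156752331187]) @ [[-0.71, -0.51, -0.48], [0.70, -0.51, -0.5], [-0.01, 0.69, -0.72]]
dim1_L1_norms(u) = [0.76, 0.68, 0.67]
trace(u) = 0.16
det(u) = -0.03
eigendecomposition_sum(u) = [[(0.1+0.09j), 0.15-0.08j, 0.14-0.00j], [(-0.19+0.02j), -0.04+0.23j, -0.12+0.15j], [(0.08+0.09j), (0.13-0.07j), (0.12+0j)]] + [[0.10-0.09j, (0.15+0.08j), 0.14+0.00j],  [-0.19-0.02j, -0.04-0.23j, -0.12-0.15j],  [0.08-0.09j, (0.13+0.07j), (0.12-0j)]] + [[(-0.06+0j), (-0+0j), 0.07+0.00j], [-0.08+0.00j, -0.00+0.00j, (0.08+0j)], [0.12-0.00j, 0.00-0.00j, -0.13-0.00j]]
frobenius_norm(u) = 0.79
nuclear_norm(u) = 1.14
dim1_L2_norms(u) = [0.47, 0.48, 0.41]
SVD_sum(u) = [[0.29, 0.21, 0.2],[-0.31, -0.22, -0.21],[0.28, 0.2, 0.19]] + [[-0.16, 0.11, 0.11], [-0.14, 0.1, 0.1], [0.01, -0.01, -0.01]] + [[0.00,  -0.03,  0.03], [-0.00,  0.04,  -0.04], [-0.0,  0.07,  -0.08]]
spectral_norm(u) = 0.71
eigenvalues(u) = [(0.18+0.33j), (0.18-0.33j), (-0.2+0j)]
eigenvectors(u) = [[(-0.32-0.4j), -0.32+0.40j, (0.39+0j)], [(0.72+0j), 0.72-0.00j, 0.48+0.00j], [(-0.28-0.37j), -0.28+0.37j, -0.79+0.00j]]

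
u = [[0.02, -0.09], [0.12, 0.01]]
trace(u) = 0.03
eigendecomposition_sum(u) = [[(0.01+0.05j),(-0.04+0.01j)],[(0.06-0.01j),(0.01+0.05j)]] + [[(0.01-0.05j), (-0.04-0.01j)], [(0.06+0.01j), 0.01-0.05j]]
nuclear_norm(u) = 0.21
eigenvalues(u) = [(0.02+0.1j), (0.02-0.1j)]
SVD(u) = [[-0.23, -0.97], [-0.97, 0.23]] @ diag([0.12187740547882399, 0.09025462887714025]) @ [[-1.00, 0.09],[0.09, 1.00]]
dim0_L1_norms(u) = [0.14, 0.1]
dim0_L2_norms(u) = [0.12, 0.09]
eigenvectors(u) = [[(0.03+0.65j), (0.03-0.65j)], [0.76+0.00j, (0.76-0j)]]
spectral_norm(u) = 0.12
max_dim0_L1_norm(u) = 0.14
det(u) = 0.01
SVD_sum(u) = [[0.03,-0.0], [0.12,-0.01]] + [[-0.01, -0.09],[0.00, 0.02]]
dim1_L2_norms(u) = [0.09, 0.12]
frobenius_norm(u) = 0.15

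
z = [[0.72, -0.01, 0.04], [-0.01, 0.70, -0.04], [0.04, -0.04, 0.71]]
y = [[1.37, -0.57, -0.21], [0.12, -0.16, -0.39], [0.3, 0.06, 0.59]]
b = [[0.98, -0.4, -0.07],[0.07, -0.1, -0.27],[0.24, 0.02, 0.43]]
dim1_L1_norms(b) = [1.45, 0.44, 0.69]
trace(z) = 2.13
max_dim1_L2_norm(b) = 1.06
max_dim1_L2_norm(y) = 1.5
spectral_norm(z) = 0.77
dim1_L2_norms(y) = [1.5, 0.44, 0.66]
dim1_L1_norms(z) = [0.77, 0.75, 0.79]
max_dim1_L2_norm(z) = 0.72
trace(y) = 1.80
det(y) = -0.00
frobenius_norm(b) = 1.21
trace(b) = 1.31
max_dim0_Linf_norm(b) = 0.98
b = y @ z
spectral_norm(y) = 1.52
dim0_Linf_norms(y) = [1.37, 0.57, 0.59]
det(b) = -0.00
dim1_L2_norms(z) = [0.72, 0.7, 0.71]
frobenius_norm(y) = 1.70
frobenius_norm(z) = 1.23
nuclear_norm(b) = 1.61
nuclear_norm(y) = 2.27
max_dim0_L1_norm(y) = 1.79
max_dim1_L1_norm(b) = 1.45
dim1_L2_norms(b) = [1.06, 0.3, 0.49]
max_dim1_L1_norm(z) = 0.79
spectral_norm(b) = 1.09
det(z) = 0.36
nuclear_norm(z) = 2.13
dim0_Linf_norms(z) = [0.72, 0.7, 0.71]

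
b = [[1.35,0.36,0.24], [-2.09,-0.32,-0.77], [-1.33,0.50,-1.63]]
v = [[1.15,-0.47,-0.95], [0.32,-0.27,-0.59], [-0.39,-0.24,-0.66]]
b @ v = [[1.57, -0.79, -1.65], [-2.21, 1.25, 2.68], [-0.73, 0.88, 2.04]]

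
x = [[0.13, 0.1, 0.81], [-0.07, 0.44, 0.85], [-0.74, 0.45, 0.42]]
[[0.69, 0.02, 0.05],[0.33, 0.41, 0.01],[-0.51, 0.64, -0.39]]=x @ [[0.70,-0.28,0.67], [-0.77,1.01,0.31], [0.84,-0.06,-0.09]]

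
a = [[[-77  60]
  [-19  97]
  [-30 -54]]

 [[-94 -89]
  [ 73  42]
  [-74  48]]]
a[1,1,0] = 73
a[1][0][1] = -89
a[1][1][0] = 73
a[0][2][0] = -30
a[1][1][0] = 73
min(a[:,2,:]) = -74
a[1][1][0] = 73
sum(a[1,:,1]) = 1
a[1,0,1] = -89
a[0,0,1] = 60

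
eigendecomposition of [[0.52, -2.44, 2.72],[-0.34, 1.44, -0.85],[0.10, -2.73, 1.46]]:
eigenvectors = [[0.78+0.00j, (0.88+0j), 0.88-0.00j], [-0.35+0.00j, (0.03+0.24j), 0.03-0.24j], [0.52+0.00j, -0.14+0.39j, (-0.14-0.39j)]]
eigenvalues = [(3.45+0j), (-0.02+0.54j), (-0.02-0.54j)]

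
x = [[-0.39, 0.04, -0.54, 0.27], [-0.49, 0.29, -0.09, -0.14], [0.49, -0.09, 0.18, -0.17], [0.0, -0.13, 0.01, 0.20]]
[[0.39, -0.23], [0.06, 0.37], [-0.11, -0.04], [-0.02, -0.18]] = x @ [[0.25,-0.24], [0.57,0.84], [-0.70,0.47], [0.32,-0.39]]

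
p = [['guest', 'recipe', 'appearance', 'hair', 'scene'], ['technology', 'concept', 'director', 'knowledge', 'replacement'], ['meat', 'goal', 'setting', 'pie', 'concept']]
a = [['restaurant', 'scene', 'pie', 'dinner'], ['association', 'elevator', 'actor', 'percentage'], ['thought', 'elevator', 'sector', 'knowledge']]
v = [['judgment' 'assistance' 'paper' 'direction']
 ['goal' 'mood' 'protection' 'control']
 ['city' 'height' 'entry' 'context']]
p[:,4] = ['scene', 'replacement', 'concept']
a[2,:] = ['thought', 'elevator', 'sector', 'knowledge']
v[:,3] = ['direction', 'control', 'context']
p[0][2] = 'appearance'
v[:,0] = ['judgment', 'goal', 'city']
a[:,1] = ['scene', 'elevator', 'elevator']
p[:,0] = ['guest', 'technology', 'meat']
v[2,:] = ['city', 'height', 'entry', 'context']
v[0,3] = 'direction'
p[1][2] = 'director'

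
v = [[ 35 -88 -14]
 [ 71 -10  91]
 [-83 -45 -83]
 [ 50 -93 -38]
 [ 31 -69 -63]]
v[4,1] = -69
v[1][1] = -10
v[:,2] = [-14, 91, -83, -38, -63]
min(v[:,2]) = -83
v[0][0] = 35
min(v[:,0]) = -83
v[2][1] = -45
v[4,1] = -69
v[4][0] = 31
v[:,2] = [-14, 91, -83, -38, -63]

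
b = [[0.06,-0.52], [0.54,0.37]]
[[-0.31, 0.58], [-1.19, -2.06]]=b@ [[-2.42, -2.83], [0.31, -1.44]]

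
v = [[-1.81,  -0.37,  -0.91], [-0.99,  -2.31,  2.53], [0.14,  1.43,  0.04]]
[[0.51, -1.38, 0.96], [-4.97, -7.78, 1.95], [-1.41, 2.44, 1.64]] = v@[[1.16, 1.02, -1.46],[-1.03, 1.64, 1.25],[-2.45, -1.18, 1.34]]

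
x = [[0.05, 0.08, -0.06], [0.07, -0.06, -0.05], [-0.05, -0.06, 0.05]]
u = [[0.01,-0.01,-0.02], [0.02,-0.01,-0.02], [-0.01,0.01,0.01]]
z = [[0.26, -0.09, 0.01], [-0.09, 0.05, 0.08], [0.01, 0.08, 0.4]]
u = x @ z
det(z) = 0.00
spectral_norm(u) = 0.04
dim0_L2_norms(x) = [0.1, 0.12, 0.09]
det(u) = -0.00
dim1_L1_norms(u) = [0.04, 0.05, 0.03]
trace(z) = 0.71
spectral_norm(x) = 0.15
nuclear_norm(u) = 0.05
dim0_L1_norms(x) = [0.17, 0.2, 0.16]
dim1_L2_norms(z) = [0.28, 0.13, 0.41]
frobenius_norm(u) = 0.04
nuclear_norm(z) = 0.71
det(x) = 0.00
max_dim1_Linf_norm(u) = 0.02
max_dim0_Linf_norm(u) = 0.02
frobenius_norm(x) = 0.18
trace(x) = 0.04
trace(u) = 0.01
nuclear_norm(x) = 0.25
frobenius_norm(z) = 0.51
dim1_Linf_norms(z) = [0.26, 0.09, 0.4]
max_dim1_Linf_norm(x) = 0.08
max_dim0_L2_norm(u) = 0.03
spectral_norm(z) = 0.42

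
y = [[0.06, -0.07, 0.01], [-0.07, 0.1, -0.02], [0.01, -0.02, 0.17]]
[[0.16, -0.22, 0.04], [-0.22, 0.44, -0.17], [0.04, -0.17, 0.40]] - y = [[0.1, -0.15, 0.03], [-0.15, 0.34, -0.15], [0.03, -0.15, 0.23]]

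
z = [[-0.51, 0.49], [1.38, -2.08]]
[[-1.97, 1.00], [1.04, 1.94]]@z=[[2.38,-3.05], [2.15,-3.53]]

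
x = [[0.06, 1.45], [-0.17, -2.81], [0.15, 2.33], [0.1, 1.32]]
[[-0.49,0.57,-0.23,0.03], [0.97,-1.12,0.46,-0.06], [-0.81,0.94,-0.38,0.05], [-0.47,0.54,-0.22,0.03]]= x@[[-0.43, 0.49, -0.2, 0.02],[-0.32, 0.37, -0.15, 0.02]]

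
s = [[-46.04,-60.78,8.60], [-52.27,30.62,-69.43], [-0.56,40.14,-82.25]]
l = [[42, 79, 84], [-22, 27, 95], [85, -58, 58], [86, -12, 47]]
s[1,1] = 30.62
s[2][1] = 40.14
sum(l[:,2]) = 284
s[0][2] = 8.6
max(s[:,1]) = 40.14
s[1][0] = -52.27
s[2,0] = -0.56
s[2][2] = -82.25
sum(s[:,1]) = 9.98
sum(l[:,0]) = 191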